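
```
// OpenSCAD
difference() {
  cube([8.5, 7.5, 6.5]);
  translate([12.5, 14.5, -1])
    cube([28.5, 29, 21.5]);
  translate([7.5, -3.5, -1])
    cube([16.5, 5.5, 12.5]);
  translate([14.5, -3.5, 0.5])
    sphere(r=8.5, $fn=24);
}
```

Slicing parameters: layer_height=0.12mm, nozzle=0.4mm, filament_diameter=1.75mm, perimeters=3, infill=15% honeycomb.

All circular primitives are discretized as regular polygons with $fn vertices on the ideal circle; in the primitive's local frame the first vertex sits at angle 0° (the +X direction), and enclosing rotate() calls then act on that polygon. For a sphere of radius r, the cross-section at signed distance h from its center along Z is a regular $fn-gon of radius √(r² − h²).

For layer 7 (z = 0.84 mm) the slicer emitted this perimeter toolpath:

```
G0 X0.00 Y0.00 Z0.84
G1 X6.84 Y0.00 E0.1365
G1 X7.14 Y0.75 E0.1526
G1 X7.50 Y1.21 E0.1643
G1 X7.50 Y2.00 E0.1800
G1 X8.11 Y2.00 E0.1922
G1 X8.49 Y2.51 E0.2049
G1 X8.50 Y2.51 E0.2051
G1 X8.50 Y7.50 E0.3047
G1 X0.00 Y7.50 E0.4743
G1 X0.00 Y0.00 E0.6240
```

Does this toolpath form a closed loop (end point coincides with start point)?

yes

Start point (G0): (0.00, 0.00). End point (last G1): the path returns to the start — closed.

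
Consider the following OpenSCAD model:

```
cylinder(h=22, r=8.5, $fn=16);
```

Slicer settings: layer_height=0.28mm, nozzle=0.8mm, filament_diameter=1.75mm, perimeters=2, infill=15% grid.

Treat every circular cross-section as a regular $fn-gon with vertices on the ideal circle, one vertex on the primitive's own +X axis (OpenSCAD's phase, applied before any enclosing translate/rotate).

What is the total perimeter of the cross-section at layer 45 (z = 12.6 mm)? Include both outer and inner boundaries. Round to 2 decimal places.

53.06 mm

At z = 12.6 mm: the r=8.5 cylinder contributes a regular 16-gon of circumradius 8.5 (perimeter = 2·16·8.500·sin(180°/16) = 53.06 mm). Overall, the cross-section is a single solid region. Total boundary length (outer) = 53.06 mm.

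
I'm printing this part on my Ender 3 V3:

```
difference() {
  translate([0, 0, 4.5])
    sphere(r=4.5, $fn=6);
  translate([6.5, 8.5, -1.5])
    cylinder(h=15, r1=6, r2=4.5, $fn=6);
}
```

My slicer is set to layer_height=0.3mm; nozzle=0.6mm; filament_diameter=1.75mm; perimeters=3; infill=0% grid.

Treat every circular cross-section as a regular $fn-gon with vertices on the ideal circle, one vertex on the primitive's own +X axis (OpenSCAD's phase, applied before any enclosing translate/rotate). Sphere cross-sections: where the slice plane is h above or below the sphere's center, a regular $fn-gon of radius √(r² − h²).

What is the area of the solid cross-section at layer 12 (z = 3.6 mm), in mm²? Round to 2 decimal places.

At z = 3.6 mm: the r=4.5 sphere contributes a regular 6-gon of circumradius √(4.5²−0.9²) = 4.409 (area = (6/2)·4.409²·sin(360°/6) = 50.51 mm²); the cone at (6.5, 8.5) contributes a regular 6-gon of circumradius 5.490 (interpolated between r1=6 and r2=4.5 at t=0.340) (area = (6/2)·5.490²·sin(360°/6) = 78.31 mm²); Taking the first minus the rest: starting from the r=4.5 sphere (50.51 mm²), the cone at (6.5, 8.5) misses the remaining region (no effect) — area = 50.51 mm². Overall, the cross-section is a single solid region. Net area = 50.51 mm².

50.51 mm²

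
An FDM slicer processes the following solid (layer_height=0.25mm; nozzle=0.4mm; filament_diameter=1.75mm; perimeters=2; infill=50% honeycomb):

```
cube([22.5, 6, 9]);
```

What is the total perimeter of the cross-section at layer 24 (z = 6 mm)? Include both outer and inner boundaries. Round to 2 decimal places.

57.00 mm

At z = 6 mm: the cube is present — its section is the full 22.5×6 rectangle (perimeter 57.00 mm). Overall, the cross-section is a single solid region. Total boundary length (outer) = 57.00 mm.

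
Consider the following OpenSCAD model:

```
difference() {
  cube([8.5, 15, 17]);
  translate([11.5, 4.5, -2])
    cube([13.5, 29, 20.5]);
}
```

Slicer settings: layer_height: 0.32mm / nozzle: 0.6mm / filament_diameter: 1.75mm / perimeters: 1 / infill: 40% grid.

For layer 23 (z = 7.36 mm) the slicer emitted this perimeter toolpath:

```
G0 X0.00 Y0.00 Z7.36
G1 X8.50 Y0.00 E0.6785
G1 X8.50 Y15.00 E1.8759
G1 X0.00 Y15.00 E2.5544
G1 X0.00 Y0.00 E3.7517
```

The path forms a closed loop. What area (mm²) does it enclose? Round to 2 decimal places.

127.50 mm²

Apply the shoelace formula to the sequence of (X, Y) vertices; enclosed area = 127.50 mm².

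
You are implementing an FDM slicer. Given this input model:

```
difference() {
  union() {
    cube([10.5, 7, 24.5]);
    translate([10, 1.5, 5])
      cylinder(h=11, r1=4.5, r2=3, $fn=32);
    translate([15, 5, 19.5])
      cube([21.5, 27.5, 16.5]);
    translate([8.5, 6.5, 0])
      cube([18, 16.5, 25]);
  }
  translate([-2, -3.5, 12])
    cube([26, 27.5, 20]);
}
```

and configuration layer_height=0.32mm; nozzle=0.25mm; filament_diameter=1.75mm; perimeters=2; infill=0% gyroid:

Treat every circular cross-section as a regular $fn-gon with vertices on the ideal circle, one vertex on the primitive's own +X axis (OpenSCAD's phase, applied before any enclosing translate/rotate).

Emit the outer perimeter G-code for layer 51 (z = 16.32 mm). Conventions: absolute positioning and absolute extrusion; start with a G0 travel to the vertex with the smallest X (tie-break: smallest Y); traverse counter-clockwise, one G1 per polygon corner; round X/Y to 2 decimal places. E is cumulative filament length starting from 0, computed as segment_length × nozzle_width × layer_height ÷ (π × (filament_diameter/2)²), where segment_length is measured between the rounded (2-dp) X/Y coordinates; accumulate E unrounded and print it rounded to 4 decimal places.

At z = 16.32 mm: the 10.5×7 cube contributes its full rectangle; the cone at (10, 1.5) does not reach this height (z outside [5, 16]); the cube at (15, 5) is absent (z outside [19.5, 36]); the 18×16.5 cube at (8.5, 6.5) contributes its full rectangle; Merging all regions: the regions partially overlap (shared area 1.00 mm²), so overlapping operands fuse into one piece — 1 connected region; the 26×27.5 cube at (-2, -3.5) contributes its full rectangle; Taking the first minus the rest: starting from the result so far, the 26×27.5 cube at (-2, -3.5) partially overlaps it — only the 328.25 mm² overlap (of its 715.00 mm²) is removed, clipping the outline — 1 connected region. The outline is a single polygon with 4 vertices. Extrusion per mm of travel: 0.25 × 0.32 / (π × 0.875²) = 0.033260. Accumulating E over each segment gives final E = 1.2639.

G0 X24.00 Y6.50 Z16.32
G1 X26.50 Y6.50 E0.0832
G1 X26.50 Y23.00 E0.6319
G1 X24.00 Y23.00 E0.7151
G1 X24.00 Y6.50 E1.2639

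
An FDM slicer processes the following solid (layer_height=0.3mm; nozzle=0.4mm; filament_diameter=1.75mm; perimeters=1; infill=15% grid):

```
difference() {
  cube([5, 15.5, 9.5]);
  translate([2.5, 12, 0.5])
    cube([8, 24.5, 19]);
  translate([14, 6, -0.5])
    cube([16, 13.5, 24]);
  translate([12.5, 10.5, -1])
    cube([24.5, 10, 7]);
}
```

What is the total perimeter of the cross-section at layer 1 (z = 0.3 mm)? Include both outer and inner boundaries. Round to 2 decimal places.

At z = 0.3 mm: the 5×15.5 cube contributes its full rectangle (perimeter 41.00 mm); the cube at (2.5, 12) does not reach this height (z outside [0.5, 19.5]); the cube at (14, 6) (footprint 16×13.5) is included at this height (perimeter 59.00 mm); the cube at (12.5, 10.5) is present — its section is the full 24.5×10 rectangle (perimeter 69.00 mm); After the difference (first − rest): starting from the 5×15.5 cube, the 16×13.5 cube at (14, 6) misses the remaining region (no effect); the 24.5×10 cube at (12.5, 10.5) misses the remaining region (no effect) — boundary = 41.00 mm. Overall, the cross-section is a single solid region. Total boundary length (outer) = 41.00 mm.

41.00 mm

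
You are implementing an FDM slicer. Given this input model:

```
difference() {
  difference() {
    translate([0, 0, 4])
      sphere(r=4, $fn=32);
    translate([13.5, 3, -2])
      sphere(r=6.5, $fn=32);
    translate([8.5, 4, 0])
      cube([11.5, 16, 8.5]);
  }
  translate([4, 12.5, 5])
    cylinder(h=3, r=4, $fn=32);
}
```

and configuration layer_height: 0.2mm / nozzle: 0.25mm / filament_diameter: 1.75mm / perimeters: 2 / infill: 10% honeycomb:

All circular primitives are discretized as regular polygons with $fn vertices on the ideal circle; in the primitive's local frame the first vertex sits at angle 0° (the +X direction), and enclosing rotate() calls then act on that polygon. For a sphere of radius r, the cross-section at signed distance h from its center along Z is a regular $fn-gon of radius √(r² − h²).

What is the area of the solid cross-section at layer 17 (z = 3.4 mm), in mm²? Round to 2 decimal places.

At z = 3.4 mm: the sphere: section is a regular 32-gon, circumradius = √(r²−h²) = √(4²−0.6²) = 3.955 (area = (32/2)·3.955²·sin(360°/32) = 48.82 mm²); the r=6.5 sphere at (13.5, 3) contributes a regular 32-gon of circumradius √(6.5²−5.4²) = 3.618 (area = (32/2)·3.618²·sin(360°/32) = 40.86 mm²); the cube at (8.5, 4) (footprint 11.5×16) is included at this height (area 184.00 mm²); After the difference (first − rest): starting from the r=4 sphere (48.82 mm²), the r=6.5 sphere at (13.5, 3) misses the remaining region (no effect); the 11.5×16 cube at (8.5, 4) misses the remaining region (no effect) — area = 48.82 mm²; the cylinder at (4, 12.5) does not reach this height (z outside [5, 8]); Taking the first minus the rest: none of the subtracted shapes is present at this height, so that combined region is unchanged — area = 48.82 mm². Overall, the cross-section is a single solid region. Net area = 48.82 mm².

48.82 mm²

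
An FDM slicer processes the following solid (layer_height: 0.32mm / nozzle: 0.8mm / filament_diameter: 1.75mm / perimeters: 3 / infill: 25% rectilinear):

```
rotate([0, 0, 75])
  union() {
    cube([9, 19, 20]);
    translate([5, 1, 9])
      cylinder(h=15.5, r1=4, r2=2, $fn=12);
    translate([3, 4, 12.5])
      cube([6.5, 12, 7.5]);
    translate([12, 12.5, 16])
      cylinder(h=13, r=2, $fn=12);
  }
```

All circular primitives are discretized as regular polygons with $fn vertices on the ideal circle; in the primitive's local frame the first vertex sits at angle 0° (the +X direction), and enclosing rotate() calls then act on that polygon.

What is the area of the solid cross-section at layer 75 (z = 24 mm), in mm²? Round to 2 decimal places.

24.79 mm²

At z = 24 mm: the cube is absent (z outside [0, 20]); the cone at (5, 1) contributes a regular 12-gon of circumradius 2.065 (interpolated between r1=4 and r2=2 at t=0.968) (area = (12/2)·2.065²·sin(360°/12) = 12.79 mm²); the cube at (3, 4) does not reach this height (z outside [12.5, 20]); the r=2 cylinder at (12, 12.5) gives a regular 12-gon of circumradius 2 (constant along its height) (area = (12/2)·2.000²·sin(360°/12) = 12.00 mm²); Taking the union: the 2 present regions are separate (no shared area or edge), so areas and boundary lengths simply add and each stays a separate island — area = 24.79 mm²; (whole slice rotated 75° about Z — lengths, areas and connectivity unchanged). Overall, the cross-section has 2 separate islands. Net area = 24.79 mm².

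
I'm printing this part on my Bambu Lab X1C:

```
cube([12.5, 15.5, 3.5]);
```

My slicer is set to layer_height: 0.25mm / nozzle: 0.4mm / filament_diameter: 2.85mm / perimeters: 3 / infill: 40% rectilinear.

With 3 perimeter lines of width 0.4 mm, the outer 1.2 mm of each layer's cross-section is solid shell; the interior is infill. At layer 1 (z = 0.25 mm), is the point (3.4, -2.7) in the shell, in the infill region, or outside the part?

outside

At z = 0.25 mm: the cube (footprint 12.5×15.5) is included at this height. Overall, the cross-section is a single solid region. The nearest boundary edge runs (0.00, 0.00)→(12.50, 0.00); distance from the point to it = 2.70 mm. The point is not inside any of the regions above, so it lies outside the cross-section (2.70 mm from the nearest boundary).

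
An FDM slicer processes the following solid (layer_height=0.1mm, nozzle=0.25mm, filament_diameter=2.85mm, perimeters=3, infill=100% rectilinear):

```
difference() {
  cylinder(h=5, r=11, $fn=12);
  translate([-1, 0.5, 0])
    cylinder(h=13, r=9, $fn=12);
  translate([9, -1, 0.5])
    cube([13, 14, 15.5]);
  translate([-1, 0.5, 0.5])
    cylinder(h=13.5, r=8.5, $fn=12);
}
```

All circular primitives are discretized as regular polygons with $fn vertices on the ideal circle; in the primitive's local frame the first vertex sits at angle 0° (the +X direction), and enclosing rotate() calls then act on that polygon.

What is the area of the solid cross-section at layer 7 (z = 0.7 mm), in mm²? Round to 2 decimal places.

At z = 0.7 mm: the cylinder: section is a regular 12-gon, circumradius r=11 (area = (12/2)·11.000²·sin(360°/12) = 363.00 mm²); the cylinder at (-1, 0.5): section is a regular 12-gon, circumradius r=9 (area = (12/2)·9.000²·sin(360°/12) = 243.00 mm²); the 13×14 cube at (9, -1) contributes its full rectangle (area 182.00 mm²); the r=8.5 cylinder at (-1, 0.5) gives a regular 12-gon of circumradius 8.5 (constant along its height) (area = (12/2)·8.500²·sin(360°/12) = 216.75 mm²); Taking the first minus the rest: starting from the r=11 cylinder (363.00 mm²), the r=9 cylinder at (-1, 0.5) lies wholly inside it (removes its full 243.00 mm² and its 55.90 mm outline becomes a hole wall); the 13×14 cube at (9, -1) partially overlaps it — only the 8.95 mm² overlap (of its 182.00 mm²) is removed, clipping the outline; the r=8.5 cylinder at (-1, 0.5) misses the remaining region (no effect) — area = 111.05 mm². Overall, the cross-section is one region with 1 hole. Net area = 111.05 mm².

111.05 mm²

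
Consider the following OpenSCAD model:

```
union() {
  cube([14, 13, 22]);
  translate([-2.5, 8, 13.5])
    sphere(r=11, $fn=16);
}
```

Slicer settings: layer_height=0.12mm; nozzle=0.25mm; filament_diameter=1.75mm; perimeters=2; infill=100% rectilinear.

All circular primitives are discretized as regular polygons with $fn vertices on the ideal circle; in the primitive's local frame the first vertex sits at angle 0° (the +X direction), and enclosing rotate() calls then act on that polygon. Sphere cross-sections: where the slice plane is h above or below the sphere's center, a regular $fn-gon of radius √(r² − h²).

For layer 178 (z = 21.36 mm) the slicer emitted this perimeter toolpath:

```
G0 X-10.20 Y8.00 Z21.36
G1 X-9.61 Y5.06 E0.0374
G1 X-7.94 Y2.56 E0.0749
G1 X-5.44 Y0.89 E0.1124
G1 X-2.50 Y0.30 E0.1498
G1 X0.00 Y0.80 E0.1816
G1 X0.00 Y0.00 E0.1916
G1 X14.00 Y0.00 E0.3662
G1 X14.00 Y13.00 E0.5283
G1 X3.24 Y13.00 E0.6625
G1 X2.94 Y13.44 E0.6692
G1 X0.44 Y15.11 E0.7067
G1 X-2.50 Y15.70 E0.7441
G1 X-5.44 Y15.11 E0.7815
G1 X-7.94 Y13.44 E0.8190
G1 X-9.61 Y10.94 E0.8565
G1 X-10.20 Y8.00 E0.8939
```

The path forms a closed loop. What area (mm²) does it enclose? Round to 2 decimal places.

Apply the shoelace formula to the sequence of (X, Y) vertices; enclosed area = 314.09 mm².

314.09 mm²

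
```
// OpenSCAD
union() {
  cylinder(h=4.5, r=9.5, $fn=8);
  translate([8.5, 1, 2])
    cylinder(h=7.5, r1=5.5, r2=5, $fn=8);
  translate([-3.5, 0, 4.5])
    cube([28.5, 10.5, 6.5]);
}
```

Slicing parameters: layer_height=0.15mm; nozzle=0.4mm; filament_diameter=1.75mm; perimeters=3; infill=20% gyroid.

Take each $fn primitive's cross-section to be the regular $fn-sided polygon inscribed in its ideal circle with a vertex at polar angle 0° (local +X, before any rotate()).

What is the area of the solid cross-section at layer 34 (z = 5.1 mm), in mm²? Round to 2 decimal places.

328.70 mm²

At z = 5.1 mm: the cylinder is not intersected at this z (z outside [0, 4.5]); the cone at (8.5, 1): at t=0.413 of its height the radius interpolates to r₁+(r₂−r₁)t = 5.293, giving a regular 8-gon of that circumradius (area = (8/2)·5.293²·sin(360°/8) = 79.25 mm²); the cube at (-3.5, 0) is present — its section is the full 28.5×10.5 rectangle (area 299.25 mm²); Combining (union): the regions partially overlap — summed areas 378.50 mm² minus the doubly-counted overlap 49.80 mm² gives 328.70 mm² — area = 328.70 mm². Overall, the cross-section is a single solid region. Net area = 328.70 mm².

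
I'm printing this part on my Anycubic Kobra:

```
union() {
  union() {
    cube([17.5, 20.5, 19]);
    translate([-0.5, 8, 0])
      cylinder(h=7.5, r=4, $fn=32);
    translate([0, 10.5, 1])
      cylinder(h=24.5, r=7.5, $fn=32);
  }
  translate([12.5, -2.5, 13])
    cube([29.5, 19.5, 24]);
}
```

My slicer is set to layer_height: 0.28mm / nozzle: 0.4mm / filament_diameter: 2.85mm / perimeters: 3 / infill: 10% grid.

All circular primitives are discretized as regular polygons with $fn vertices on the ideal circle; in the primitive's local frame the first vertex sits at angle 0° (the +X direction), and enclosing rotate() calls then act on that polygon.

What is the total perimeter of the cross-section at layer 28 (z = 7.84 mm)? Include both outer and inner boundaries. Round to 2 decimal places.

At z = 7.84 mm: the cube (footprint 17.5×20.5) is included at this height (perimeter 76.00 mm); the cylinder at (-0.5, 8) is absent (z outside [0, 7.5]); the cylinder at (0, 10.5): section is a regular 32-gon, circumradius r=7.5 (perimeter = 2·32·7.500·sin(180°/32) = 47.05 mm); Taking the union: the regions partially overlap (shared area 87.79 mm²), so the edge portions inside another operand are dropped and the merged outline is re-measured after clipping — boundary = 84.52 mm; the cube at (12.5, -2.5) does not reach this height (z outside [13, 37]); Merging all regions: only that combined region is present, so the union is just that shape — boundary = 84.52 mm. Overall, the cross-section is a single solid region. Total boundary length (outer) = 84.52 mm.

84.52 mm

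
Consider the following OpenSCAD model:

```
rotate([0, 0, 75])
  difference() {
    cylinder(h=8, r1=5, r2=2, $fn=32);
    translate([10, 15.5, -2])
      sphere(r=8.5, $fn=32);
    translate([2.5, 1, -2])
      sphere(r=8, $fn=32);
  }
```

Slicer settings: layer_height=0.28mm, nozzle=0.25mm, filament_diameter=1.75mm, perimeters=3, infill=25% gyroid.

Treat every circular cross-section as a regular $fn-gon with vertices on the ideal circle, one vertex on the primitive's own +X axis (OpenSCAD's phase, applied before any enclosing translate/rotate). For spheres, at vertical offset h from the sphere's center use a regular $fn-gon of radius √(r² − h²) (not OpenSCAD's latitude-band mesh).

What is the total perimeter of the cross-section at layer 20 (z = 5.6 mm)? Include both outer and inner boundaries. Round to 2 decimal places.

At z = 5.6 mm: the cone (r1=5→r2=2) has section circumradius 2.900 here — a regular 32-gon (perimeter = 2·32·2.900·sin(180°/32) = 18.19 mm); the sphere at (10, 15.5): section is a regular 32-gon, circumradius = √(r²−h²) = √(8.5²−7.6²) = 3.807 (perimeter = 2·32·3.807·sin(180°/32) = 23.88 mm); the r=8 sphere at (2.5, 1) contributes a regular 32-gon of circumradius √(8²−7.6²) = 2.498 (perimeter = 2·32·2.498·sin(180°/32) = 15.67 mm); Taking the first minus the rest: starting from the cone, the r=8.5 sphere at (10, 15.5) misses the remaining region (no effect); the r=8 sphere at (2.5, 1) partially overlaps it — only the 8.82 mm² overlap (of its 19.48 mm²) is removed, clipping the outline — boundary = 18.72 mm; (rotated 75° about Z; rotation is an isometry so areas/perimeters/island counts are preserved). Overall, the cross-section is a single solid region. Total boundary length (outer) = 18.72 mm.

18.72 mm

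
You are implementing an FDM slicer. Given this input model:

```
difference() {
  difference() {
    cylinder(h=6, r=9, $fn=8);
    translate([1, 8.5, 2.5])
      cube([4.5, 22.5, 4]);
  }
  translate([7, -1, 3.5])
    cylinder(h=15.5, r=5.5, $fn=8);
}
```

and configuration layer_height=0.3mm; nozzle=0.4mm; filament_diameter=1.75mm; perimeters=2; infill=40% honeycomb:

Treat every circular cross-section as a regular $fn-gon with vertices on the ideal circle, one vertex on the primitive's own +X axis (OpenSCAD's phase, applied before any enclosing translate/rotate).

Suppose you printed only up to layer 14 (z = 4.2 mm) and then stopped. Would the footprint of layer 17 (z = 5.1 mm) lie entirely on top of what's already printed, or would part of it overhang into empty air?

entirely on top

Compare the two slices. At z = 4.2: the r=9 cylinder gives a regular 8-gon of circumradius 9 (constant along its height) (area = (8/2)·9.000²·sin(360°/8) = 229.10 mm²); the cube at (1, 8.5) (footprint 4.5×22.5) is included at this height (area 101.25 mm²); Subtracting the remaining from the first: starting from the r=9 cylinder (229.10 mm²), the 4.5×22.5 cube at (1, 8.5) partially overlaps it — only the 0.01 mm² overlap (of its 101.25 mm²) is removed, clipping the outline — area = 229.09 mm²; the r=5.5 cylinder at (7, -1) gives a regular 8-gon of circumradius 5.5 (constant along its height) (area = (8/2)·5.500²·sin(360°/8) = 85.56 mm²); After the difference (first − rest): starting from the result so far (229.09 mm²), the r=5.5 cylinder at (7, -1) partially overlaps it — only the 51.92 mm² overlap (of its 85.56 mm²) is removed, clipping the outline — area = 177.18 mm². At z = 5.1: the cylinder: section is a regular 8-gon, circumradius r=9 (area = (8/2)·9.000²·sin(360°/8) = 229.10 mm²); the cube at (1, 8.5) (footprint 4.5×22.5) is included at this height (area 101.25 mm²); Subtracting the remaining from the first: starting from the r=9 cylinder (229.10 mm²), the 4.5×22.5 cube at (1, 8.5) partially overlaps it — only the 0.01 mm² overlap (of its 101.25 mm²) is removed, clipping the outline — area = 229.09 mm²; the cylinder at (7, -1): section is a regular 8-gon, circumradius r=5.5 (area = (8/2)·5.500²·sin(360°/8) = 85.56 mm²); Taking the first minus the rest: starting from the result so far (229.09 mm²), the r=5.5 cylinder at (7, -1) partially overlaps it — only the 51.92 mm² overlap (of its 85.56 mm²) is removed, clipping the outline — area = 177.18 mm². Checking containment: the cross-section at z = 5.1 is a subset of the cross-section at z = 4.2.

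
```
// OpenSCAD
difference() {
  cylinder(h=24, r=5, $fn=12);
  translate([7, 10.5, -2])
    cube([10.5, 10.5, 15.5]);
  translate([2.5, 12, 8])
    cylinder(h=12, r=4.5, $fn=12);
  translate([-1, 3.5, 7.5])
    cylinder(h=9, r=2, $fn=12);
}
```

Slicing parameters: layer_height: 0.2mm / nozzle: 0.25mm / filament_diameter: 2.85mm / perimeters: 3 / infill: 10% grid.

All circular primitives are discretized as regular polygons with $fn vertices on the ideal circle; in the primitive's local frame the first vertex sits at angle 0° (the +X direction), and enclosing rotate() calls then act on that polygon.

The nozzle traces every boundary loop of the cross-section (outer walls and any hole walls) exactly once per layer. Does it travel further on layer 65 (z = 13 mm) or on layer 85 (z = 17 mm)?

layer 65 (z = 13 mm)

Layer 65 (z = 13): the r=5 cylinder contributes a regular 12-gon of circumradius 5 (perimeter = 2·12·5.000·sin(180°/12) = 31.06 mm); the cube at (7, 10.5) is present — its section is the full 10.5×10.5 rectangle (perimeter 42.00 mm); the cylinder at (2.5, 12): section is a regular 12-gon, circumradius r=4.5 (perimeter = 2·12·4.500·sin(180°/12) = 27.95 mm); the r=2 cylinder at (-1, 3.5) contributes a regular 12-gon of circumradius 2 (perimeter = 2·12·2.000·sin(180°/12) = 12.42 mm); Subtracting the remaining from the first: starting from the r=5 cylinder, the 10.5×10.5 cube at (7, 10.5) misses the remaining region (no effect); the r=4.5 cylinder at (2.5, 12) misses the remaining region (no effect); the r=2 cylinder at (-1, 3.5) partially overlaps it — only the 10.28 mm² overlap (of its 12.00 mm²) is removed, clipping the outline — boundary = 35.91 mm. So its perimeter = 35.91 mm. Layer 85 (z = 17): the r=5 cylinder contributes a regular 12-gon of circumradius 5 (perimeter = 2·12·5.000·sin(180°/12) = 31.06 mm); the cube at (7, 10.5) is absent (z outside [-2, 13.5]); the cylinder at (2.5, 12): section is a regular 12-gon, circumradius r=4.5 (perimeter = 2·12·4.500·sin(180°/12) = 27.95 mm); the cylinder at (-1, 3.5) is not intersected at this z (z outside [7.5, 16.5]); After the difference (first − rest): starting from the r=5 cylinder, the r=4.5 cylinder at (2.5, 12) misses the remaining region (no effect) — boundary = 31.06 mm. So its perimeter = 31.06 mm. Layer 65 is larger (35.91 vs 31.06 mm).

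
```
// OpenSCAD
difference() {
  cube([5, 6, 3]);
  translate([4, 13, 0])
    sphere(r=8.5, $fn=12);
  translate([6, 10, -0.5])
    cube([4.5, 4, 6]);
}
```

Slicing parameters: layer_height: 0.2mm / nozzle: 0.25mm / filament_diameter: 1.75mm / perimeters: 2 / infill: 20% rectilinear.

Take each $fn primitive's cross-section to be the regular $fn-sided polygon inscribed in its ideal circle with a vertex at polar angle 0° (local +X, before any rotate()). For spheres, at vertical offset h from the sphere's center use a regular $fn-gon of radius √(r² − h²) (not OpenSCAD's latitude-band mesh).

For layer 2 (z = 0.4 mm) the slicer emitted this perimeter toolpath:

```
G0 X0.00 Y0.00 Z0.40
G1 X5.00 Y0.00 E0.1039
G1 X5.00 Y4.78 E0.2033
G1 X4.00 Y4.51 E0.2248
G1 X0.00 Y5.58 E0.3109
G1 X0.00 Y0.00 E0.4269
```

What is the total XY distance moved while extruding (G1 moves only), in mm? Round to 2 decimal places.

Sum the Euclidean lengths of each G1 segment: total = 20.54 mm.

20.54 mm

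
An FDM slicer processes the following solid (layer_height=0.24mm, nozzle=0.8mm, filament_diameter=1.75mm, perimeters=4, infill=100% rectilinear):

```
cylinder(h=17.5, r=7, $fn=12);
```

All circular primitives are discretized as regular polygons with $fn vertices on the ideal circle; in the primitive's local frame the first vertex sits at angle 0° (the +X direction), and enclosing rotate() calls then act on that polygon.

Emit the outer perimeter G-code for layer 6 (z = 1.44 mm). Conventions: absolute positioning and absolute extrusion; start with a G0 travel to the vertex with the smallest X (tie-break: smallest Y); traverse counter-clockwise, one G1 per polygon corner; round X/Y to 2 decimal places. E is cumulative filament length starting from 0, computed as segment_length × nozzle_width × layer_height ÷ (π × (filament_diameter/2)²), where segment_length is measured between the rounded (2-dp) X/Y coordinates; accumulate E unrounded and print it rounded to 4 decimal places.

At z = 1.44 mm: the r=7 cylinder gives a regular 12-gon of circumradius 7 (constant along its height). The outline is a single polygon with 12 vertices. Extrusion per mm of travel: 0.8 × 0.24 / (π × 0.875²) = 0.079824. Accumulating E over each segment gives final E = 3.4703.

G0 X-7.00 Y0.00 Z1.44
G1 X-6.06 Y-3.50 E0.2893
G1 X-3.50 Y-6.06 E0.5783
G1 X0.00 Y-7.00 E0.8676
G1 X3.50 Y-6.06 E1.1569
G1 X6.06 Y-3.50 E1.4458
G1 X7.00 Y0.00 E1.7351
G1 X6.06 Y3.50 E2.0244
G1 X3.50 Y6.06 E2.3134
G1 X0.00 Y7.00 E2.6027
G1 X-3.50 Y6.06 E2.8920
G1 X-6.06 Y3.50 E3.1810
G1 X-7.00 Y0.00 E3.4703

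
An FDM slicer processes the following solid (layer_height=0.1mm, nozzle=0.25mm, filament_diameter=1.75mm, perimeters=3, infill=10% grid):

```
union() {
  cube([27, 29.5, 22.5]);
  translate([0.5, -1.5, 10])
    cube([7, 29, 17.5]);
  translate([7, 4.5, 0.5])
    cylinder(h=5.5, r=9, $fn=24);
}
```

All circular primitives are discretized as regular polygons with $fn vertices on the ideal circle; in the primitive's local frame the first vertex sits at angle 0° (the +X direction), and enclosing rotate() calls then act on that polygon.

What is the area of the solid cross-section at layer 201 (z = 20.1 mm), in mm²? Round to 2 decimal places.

At z = 20.1 mm: the cube (footprint 27×29.5) is included at this height (area 796.50 mm²); the cube at (0.5, -1.5) (footprint 7×29) is included at this height (area 203.00 mm²); the cylinder at (7, 4.5) does not reach this height (z outside [0.5, 6]); Combining (union): the regions partially overlap — summed areas 999.50 mm² minus the doubly-counted overlap 192.50 mm² gives 807.00 mm² — area = 807.00 mm². Overall, the cross-section is a single solid region. Net area = 807.00 mm².

807.00 mm²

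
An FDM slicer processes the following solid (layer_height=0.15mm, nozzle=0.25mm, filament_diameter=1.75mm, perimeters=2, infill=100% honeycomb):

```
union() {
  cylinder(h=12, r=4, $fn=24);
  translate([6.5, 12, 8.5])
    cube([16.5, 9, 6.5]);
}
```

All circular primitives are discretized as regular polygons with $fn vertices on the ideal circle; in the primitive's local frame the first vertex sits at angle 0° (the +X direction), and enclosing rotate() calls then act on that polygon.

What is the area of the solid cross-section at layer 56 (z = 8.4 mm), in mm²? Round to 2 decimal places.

At z = 8.4 mm: the r=4 cylinder contributes a regular 24-gon of circumradius 4 (area = (24/2)·4.000²·sin(360°/24) = 49.69 mm²); the cube at (6.5, 12) is absent (z outside [8.5, 15]); Taking the union: only the r=4 cylinder is present, so the union is just that shape — area = 49.69 mm². Overall, the cross-section is a single solid region. Net area = 49.69 mm².

49.69 mm²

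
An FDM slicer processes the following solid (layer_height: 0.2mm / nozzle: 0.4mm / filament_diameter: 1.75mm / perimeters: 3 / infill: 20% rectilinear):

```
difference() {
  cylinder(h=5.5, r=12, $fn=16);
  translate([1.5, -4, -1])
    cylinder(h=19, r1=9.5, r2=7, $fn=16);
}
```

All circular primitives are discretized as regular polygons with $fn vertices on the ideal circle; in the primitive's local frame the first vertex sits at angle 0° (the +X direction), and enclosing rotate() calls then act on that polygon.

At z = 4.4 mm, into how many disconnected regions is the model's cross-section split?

At z = 4.4 mm: the r=12 cylinder contributes a regular 16-gon of circumradius 12; the cone at (1.5, -4): at t=0.284 of its height the radius interpolates to r₁+(r₂−r₁)t = 8.789, giving a regular 16-gon of that circumradius; Subtracting the remaining from the first: starting from the r=12 cylinder, the cone at (1.5, -4) partially overlaps it — only the 225.62 mm² overlap (of its 236.51 mm²) is removed, clipping the outline — 1 connected region. The result has 1 disconnected region.

1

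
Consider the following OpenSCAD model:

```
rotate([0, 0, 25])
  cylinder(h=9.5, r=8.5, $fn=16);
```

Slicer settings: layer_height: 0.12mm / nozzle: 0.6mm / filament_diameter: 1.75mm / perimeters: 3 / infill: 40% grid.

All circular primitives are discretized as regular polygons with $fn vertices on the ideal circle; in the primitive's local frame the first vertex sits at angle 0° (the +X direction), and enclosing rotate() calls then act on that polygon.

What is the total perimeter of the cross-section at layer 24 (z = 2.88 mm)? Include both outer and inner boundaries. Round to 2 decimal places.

53.06 mm

At z = 2.88 mm: the cylinder: section is a regular 16-gon, circumradius r=8.5 (perimeter = 2·16·8.500·sin(180°/16) = 53.06 mm); (rotated 25° about Z; rotation is an isometry so areas/perimeters/island counts are preserved). Overall, the cross-section is a single solid region. Total boundary length (outer) = 53.06 mm.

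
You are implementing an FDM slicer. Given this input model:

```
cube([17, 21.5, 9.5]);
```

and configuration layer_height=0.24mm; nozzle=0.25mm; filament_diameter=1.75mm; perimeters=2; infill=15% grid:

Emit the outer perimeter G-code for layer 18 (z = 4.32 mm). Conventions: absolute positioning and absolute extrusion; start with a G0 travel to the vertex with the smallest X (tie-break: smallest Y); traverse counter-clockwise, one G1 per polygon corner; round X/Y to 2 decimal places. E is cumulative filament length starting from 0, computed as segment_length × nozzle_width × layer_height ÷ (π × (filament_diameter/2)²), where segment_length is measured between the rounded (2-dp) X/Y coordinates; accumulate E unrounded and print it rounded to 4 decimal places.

At z = 4.32 mm: the 17×21.5 cube contributes its full rectangle. The outline is a single polygon with 4 vertices. Extrusion per mm of travel: 0.25 × 0.24 / (π × 0.875²) = 0.024945. Accumulating E over each segment gives final E = 1.9208.

G0 X0.00 Y0.00 Z4.32
G1 X17.00 Y0.00 E0.4241
G1 X17.00 Y21.50 E0.9604
G1 X0.00 Y21.50 E1.3845
G1 X0.00 Y0.00 E1.9208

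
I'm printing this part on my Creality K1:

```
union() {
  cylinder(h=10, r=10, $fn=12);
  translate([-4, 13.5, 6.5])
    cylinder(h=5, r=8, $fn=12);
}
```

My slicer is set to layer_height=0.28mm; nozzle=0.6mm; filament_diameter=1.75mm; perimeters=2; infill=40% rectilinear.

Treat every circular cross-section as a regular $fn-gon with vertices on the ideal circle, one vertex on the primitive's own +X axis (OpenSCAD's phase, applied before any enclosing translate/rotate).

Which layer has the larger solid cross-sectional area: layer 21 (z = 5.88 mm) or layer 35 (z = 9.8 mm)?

layer 35 (z = 9.8 mm)

Layer 21 (z = 5.88): the r=10 cylinder contributes a regular 12-gon of circumradius 10 (area = (12/2)·10.000²·sin(360°/12) = 300.00 mm²); the cylinder at (-4, 13.5) is absent (z outside [6.5, 11.5]); Combining (union): only the r=10 cylinder is present, so the union is just that shape — area = 300.00 mm². So its area = 300.00 mm². Layer 35 (z = 9.8): the r=10 cylinder contributes a regular 12-gon of circumradius 10 (area = (12/2)·10.000²·sin(360°/12) = 300.00 mm²); the r=8 cylinder at (-4, 13.5) gives a regular 12-gon of circumradius 8 (constant along its height) (area = (12/2)·8.000²·sin(360°/12) = 192.00 mm²); Combining (union): the regions partially overlap — summed areas 492.00 mm² minus the doubly-counted overlap 24.81 mm² gives 467.19 mm² — area = 467.19 mm². So its area = 467.19 mm². Layer 35 is larger (467.19 vs 300.00 mm²).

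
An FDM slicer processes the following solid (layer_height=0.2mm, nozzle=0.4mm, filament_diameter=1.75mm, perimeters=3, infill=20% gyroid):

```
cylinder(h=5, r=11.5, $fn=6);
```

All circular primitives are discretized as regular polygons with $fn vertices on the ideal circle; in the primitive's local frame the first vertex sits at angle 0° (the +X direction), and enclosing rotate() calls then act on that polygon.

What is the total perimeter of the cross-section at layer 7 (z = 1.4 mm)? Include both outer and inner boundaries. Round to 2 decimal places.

At z = 1.4 mm: the r=11.5 cylinder gives a regular 6-gon of circumradius 11.5 (constant along its height) (perimeter = 2·6·11.500·sin(180°/6) = 69.00 mm). Overall, the cross-section is a single solid region. Total boundary length (outer) = 69.00 mm.

69.00 mm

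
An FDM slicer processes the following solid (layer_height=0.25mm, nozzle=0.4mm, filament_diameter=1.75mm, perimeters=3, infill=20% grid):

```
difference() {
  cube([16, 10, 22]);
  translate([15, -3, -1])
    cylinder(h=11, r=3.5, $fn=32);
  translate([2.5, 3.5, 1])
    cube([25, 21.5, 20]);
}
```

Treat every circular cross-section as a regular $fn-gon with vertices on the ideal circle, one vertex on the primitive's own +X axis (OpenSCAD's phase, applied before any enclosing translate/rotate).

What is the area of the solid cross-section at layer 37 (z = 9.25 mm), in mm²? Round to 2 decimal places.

At z = 9.25 mm: the 16×10 cube contributes its full rectangle (area 160.00 mm²); the r=3.5 cylinder at (15, -3) contributes a regular 32-gon of circumradius 3.5 (area = (32/2)·3.500²·sin(360°/32) = 38.24 mm²); the cube at (2.5, 3.5) (footprint 25×21.5) is included at this height (area 537.50 mm²); After the difference (first − rest): starting from the 16×10 cube (160.00 mm²), the r=3.5 cylinder at (15, -3) partially overlaps it — only the 1.03 mm² overlap (of its 38.24 mm²) is removed, clipping the outline; the 25×21.5 cube at (2.5, 3.5) partially overlaps it — only the 87.75 mm² overlap (of its 537.50 mm²) is removed, clipping the outline — area = 71.22 mm². Overall, the cross-section is a single solid region. Net area = 71.22 mm².

71.22 mm²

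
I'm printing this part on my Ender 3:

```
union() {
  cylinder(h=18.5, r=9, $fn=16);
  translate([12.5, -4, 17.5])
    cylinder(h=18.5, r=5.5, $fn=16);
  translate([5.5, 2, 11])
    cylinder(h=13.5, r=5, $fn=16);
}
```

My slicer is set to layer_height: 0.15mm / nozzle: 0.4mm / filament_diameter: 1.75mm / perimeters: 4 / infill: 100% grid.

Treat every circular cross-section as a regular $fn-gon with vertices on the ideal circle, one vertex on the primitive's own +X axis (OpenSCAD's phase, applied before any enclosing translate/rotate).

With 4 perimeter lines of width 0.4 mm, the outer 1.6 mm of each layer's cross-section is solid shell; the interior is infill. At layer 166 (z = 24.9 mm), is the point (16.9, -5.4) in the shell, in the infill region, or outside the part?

At z = 24.9 mm: the cylinder is absent (z outside [0, 18.5]); the r=5.5 cylinder at (12.5, -4) gives a regular 16-gon of circumradius 5.5 (constant along its height); the cylinder at (5.5, 2) is absent (z outside [11, 24.5]); Merging all regions: only the r=5.5 cylinder at (12.5, -4) is present, so the union is just that shape — 1 connected region. Overall, the cross-section is a single solid region. The nearest boundary edge runs (17.58, -6.10)→(18.00, -4.00); distance from the point to it = 0.81 mm. The point is inside the cross-section, 0.81 mm from the nearest boundary — within the 1.6 mm shell band (4 × 0.4).

shell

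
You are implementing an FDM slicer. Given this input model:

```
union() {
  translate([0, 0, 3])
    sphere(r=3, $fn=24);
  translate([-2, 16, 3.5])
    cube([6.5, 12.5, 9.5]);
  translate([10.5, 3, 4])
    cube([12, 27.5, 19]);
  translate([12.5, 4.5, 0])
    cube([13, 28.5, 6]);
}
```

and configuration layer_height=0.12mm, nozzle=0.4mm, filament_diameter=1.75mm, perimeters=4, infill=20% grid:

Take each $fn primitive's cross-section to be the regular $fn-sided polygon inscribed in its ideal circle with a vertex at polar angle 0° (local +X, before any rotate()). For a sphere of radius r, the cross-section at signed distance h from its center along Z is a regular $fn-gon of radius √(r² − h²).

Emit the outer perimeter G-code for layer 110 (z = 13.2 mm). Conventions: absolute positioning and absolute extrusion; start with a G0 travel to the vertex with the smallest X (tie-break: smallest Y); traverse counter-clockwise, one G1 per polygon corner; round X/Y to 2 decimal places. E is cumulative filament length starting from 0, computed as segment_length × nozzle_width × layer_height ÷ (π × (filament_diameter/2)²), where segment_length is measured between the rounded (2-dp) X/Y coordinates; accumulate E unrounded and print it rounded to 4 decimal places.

G0 X10.50 Y3.00 Z13.20
G1 X22.50 Y3.00 E0.2395
G1 X22.50 Y30.50 E0.7883
G1 X10.50 Y30.50 E1.0277
G1 X10.50 Y3.00 E1.5765

At z = 13.2 mm: the sphere is absent (|z−center|=10.200 > r=3); the cube at (-2, 16) is not intersected at this z (z outside [3.5, 13]); the 12×27.5 cube at (10.5, 3) contributes its full rectangle; the cube at (12.5, 4.5) is absent (z outside [0, 6]); Merging all regions: only the 12×27.5 cube at (10.5, 3) is present, so the union is just that shape — 1 connected region. The outline is a single polygon with 4 vertices. Extrusion per mm of travel: 0.4 × 0.12 / (π × 0.875²) = 0.019956. Accumulating E over each segment gives final E = 1.5765.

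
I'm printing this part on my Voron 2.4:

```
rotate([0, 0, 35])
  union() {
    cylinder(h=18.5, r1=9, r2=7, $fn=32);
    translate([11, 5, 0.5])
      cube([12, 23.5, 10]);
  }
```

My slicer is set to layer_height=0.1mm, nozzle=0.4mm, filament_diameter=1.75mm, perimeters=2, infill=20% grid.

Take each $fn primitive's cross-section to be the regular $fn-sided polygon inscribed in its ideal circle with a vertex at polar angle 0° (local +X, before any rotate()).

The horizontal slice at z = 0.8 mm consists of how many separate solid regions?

At z = 0.8 mm: the cone contributes a regular 32-gon of circumradius 8.914 (interpolated between r1=9 and r2=7 at t=0.043); the cube at (11, 5) is present — its section is the full 12×23.5 rectangle; Merging all regions: the 2 present regions are separate (no shared area or edge), so areas and boundary lengths simply add and each stays a separate island — 2 connected regions; (rotated 35° about Z; rotation is an isometry so areas/perimeters/island counts are preserved). The result has 2 disconnected regions.

2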